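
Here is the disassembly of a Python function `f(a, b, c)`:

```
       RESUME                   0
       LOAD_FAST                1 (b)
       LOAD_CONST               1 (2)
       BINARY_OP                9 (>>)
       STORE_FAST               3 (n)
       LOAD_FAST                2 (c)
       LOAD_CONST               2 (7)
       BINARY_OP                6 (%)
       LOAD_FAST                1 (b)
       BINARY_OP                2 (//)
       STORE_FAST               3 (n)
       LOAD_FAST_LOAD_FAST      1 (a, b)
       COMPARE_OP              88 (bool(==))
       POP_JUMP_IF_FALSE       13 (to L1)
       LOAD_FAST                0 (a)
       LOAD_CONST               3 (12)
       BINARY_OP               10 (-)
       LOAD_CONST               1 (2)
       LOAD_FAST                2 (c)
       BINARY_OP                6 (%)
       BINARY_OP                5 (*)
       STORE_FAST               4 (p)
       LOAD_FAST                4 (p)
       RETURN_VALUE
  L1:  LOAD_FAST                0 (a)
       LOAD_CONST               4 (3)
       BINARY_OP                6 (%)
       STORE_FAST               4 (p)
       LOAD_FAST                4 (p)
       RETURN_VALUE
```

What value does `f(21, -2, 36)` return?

LOAD_FAST b → push -2. Stack: [-2]
LOAD_CONST → push 2. Stack: [-2, 2]
BINARY_OP >> → -2 >> 2 = -1. Stack: [-1]
STORE_FAST n → n=-1. Stack: []
LOAD_FAST c → push 36. Stack: [36]
LOAD_CONST → push 7. Stack: [36, 7]
BINARY_OP % → 36 % 7 = 1. Stack: [1]
LOAD_FAST b → push -2. Stack: [1, -2]
BINARY_OP // → 1 // -2 = -1. Stack: [-1]
STORE_FAST n → n=-1. Stack: []
LOAD_FAST_LOAD_FAST a,b → push 21,-2. Stack: [21, -2]
COMPARE_OP bool(==) → 21 vs -2 = False. Stack: [False]
POP_JUMP_IF_FALSE → pop False; jump. Stack: []
LOAD_FAST a → push 21. Stack: [21]
LOAD_CONST → push 3. Stack: [21, 3]
BINARY_OP % → 21 % 3 = 0. Stack: [0]
STORE_FAST p → p=0. Stack: []
LOAD_FAST p → push 0. Stack: [0]
RETURN_VALUE → return 0.

0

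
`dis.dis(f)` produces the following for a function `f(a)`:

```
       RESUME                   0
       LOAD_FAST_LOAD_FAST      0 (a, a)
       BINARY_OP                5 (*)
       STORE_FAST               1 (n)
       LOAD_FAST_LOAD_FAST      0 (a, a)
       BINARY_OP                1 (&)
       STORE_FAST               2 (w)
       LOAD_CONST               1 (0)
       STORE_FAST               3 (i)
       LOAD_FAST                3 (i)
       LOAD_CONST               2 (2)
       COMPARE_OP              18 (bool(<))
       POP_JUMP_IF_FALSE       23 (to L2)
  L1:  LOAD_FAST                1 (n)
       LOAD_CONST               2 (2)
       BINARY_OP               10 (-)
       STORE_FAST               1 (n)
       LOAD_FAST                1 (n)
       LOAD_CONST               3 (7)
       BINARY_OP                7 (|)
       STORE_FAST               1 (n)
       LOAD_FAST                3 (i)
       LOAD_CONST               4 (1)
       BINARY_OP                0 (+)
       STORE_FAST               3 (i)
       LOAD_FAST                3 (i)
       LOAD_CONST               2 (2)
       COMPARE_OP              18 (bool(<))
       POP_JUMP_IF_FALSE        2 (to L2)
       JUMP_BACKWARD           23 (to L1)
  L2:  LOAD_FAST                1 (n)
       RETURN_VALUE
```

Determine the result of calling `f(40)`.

LOAD_FAST_LOAD_FAST a,a → push 40,40. Stack: [40, 40]
BINARY_OP * → 40 * 40 = 1600. Stack: [1600]
STORE_FAST n → n=1600. Stack: []
LOAD_FAST_LOAD_FAST a,a → push 40,40. Stack: [40, 40]
BINARY_OP & → 40 & 40 = 40. Stack: [40]
STORE_FAST w → w=40. Stack: []
LOAD_CONST → push 0. Stack: [0]
STORE_FAST i → i=0. Stack: []
LOAD_FAST i → push 0. Stack: [0]
LOAD_CONST → push 2. Stack: [0, 2]
COMPARE_OP bool(<) → 0 vs 2 = True. Stack: [True]
POP_JUMP_IF_FALSE → pop True; no jump. Stack: []
LOAD_FAST n → push 1600. Stack: [1600]
LOAD_CONST → push 2. Stack: [1600, 2]
BINARY_OP - → 1600 - 2 = 1598. Stack: [1598]
STORE_FAST n → n=1598. Stack: []
LOAD_FAST n → push 1598. Stack: [1598]
LOAD_CONST → push 7. Stack: [1598, 7]
BINARY_OP | → 1598 | 7 = 1599. Stack: [1599]
STORE_FAST n → n=1599. Stack: []
LOAD_FAST i → push 0. Stack: [0]
LOAD_CONST → push 1. Stack: [0, 1]
BINARY_OP + → 0 + 1 = 1. Stack: [1]
STORE_FAST i → i=1. Stack: []
LOAD_FAST i → push 1. Stack: [1]
LOAD_CONST → push 2. Stack: [1, 2]
COMPARE_OP bool(<) → 1 vs 2 = True. Stack: [True]
POP_JUMP_IF_FALSE → pop True; no jump. Stack: []
LOAD_FAST n → push 1599. Stack: [1599]
LOAD_CONST → push 2. Stack: [1599, 2]
BINARY_OP - → 1599 - 2 = 1597. Stack: [1597]
STORE_FAST n → n=1597. Stack: []
LOAD_FAST n → push 1597. Stack: [1597]
LOAD_CONST → push 7. Stack: [1597, 7]
BINARY_OP | → 1597 | 7 = 1599. Stack: [1599]
STORE_FAST n → n=1599. Stack: []
LOAD_FAST i → push 1. Stack: [1]
LOAD_CONST → push 1. Stack: [1, 1]
BINARY_OP + → 1 + 1 = 2. Stack: [2]
STORE_FAST i → i=2. Stack: []
LOAD_FAST i → push 2. Stack: [2]
LOAD_CONST → push 2. Stack: [2, 2]
COMPARE_OP bool(<) → 2 vs 2 = False. Stack: [False]
POP_JUMP_IF_FALSE → pop False; jump. Stack: []
LOAD_FAST n → push 1599. Stack: [1599]
RETURN_VALUE → return 1599.

1599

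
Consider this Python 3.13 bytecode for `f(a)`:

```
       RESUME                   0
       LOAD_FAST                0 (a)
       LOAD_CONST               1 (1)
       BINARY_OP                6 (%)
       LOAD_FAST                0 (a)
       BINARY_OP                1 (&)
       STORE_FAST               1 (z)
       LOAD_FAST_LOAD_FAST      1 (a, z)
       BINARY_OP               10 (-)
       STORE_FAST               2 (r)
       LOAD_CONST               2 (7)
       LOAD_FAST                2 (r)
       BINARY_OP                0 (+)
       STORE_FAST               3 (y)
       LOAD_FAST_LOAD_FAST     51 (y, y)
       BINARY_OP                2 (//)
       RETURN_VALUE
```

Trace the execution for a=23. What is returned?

LOAD_FAST a → push 23. Stack: [23]
LOAD_CONST → push 1. Stack: [23, 1]
BINARY_OP % → 23 % 1 = 0. Stack: [0]
LOAD_FAST a → push 23. Stack: [0, 23]
BINARY_OP & → 0 & 23 = 0. Stack: [0]
STORE_FAST z → z=0. Stack: []
LOAD_FAST_LOAD_FAST a,z → push 23,0. Stack: [23, 0]
BINARY_OP - → 23 - 0 = 23. Stack: [23]
STORE_FAST r → r=23. Stack: []
LOAD_CONST → push 7. Stack: [7]
LOAD_FAST r → push 23. Stack: [7, 23]
BINARY_OP + → 7 + 23 = 30. Stack: [30]
STORE_FAST y → y=30. Stack: []
LOAD_FAST_LOAD_FAST y,y → push 30,30. Stack: [30, 30]
BINARY_OP // → 30 // 30 = 1. Stack: [1]
RETURN_VALUE → return 1.

1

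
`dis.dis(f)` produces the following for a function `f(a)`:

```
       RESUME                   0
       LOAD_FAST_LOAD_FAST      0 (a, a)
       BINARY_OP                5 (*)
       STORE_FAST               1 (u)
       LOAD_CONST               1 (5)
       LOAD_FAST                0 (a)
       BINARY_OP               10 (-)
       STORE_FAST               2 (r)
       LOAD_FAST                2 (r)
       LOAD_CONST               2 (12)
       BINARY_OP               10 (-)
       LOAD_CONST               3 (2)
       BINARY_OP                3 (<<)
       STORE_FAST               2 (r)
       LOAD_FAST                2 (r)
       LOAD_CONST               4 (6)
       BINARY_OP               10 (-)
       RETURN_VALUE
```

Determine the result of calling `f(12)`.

LOAD_FAST_LOAD_FAST a,a → push 12,12. Stack: [12, 12]
BINARY_OP * → 12 * 12 = 144. Stack: [144]
STORE_FAST u → u=144. Stack: []
LOAD_CONST → push 5. Stack: [5]
LOAD_FAST a → push 12. Stack: [5, 12]
BINARY_OP - → 5 - 12 = -7. Stack: [-7]
STORE_FAST r → r=-7. Stack: []
LOAD_FAST r → push -7. Stack: [-7]
LOAD_CONST → push 12. Stack: [-7, 12]
BINARY_OP - → -7 - 12 = -19. Stack: [-19]
LOAD_CONST → push 2. Stack: [-19, 2]
BINARY_OP << → -19 << 2 = -76. Stack: [-76]
STORE_FAST r → r=-76. Stack: []
LOAD_FAST r → push -76. Stack: [-76]
LOAD_CONST → push 6. Stack: [-76, 6]
BINARY_OP - → -76 - 6 = -82. Stack: [-82]
RETURN_VALUE → return -82.

-82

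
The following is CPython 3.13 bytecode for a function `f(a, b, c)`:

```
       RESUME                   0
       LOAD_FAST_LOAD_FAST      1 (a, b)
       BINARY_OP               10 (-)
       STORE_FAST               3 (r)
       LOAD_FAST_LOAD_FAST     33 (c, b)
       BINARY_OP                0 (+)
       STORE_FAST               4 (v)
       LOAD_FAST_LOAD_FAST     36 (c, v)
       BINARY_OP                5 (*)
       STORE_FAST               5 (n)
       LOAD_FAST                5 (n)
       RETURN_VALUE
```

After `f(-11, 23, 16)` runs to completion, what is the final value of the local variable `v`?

39

LOAD_FAST_LOAD_FAST a,b → push -11,23. Stack: [-11, 23]
BINARY_OP - → -11 - 23 = -34. Stack: [-34]
STORE_FAST r → r=-34. Stack: []
LOAD_FAST_LOAD_FAST c,b → push 16,23. Stack: [16, 23]
BINARY_OP + → 16 + 23 = 39. Stack: [39]
STORE_FAST v → v=39. Stack: []
LOAD_FAST_LOAD_FAST c,v → push 16,39. Stack: [16, 39]
BINARY_OP * → 16 * 39 = 624. Stack: [624]
STORE_FAST n → n=624. Stack: []
LOAD_FAST n → push 624. Stack: [624]
RETURN_VALUE → return 624.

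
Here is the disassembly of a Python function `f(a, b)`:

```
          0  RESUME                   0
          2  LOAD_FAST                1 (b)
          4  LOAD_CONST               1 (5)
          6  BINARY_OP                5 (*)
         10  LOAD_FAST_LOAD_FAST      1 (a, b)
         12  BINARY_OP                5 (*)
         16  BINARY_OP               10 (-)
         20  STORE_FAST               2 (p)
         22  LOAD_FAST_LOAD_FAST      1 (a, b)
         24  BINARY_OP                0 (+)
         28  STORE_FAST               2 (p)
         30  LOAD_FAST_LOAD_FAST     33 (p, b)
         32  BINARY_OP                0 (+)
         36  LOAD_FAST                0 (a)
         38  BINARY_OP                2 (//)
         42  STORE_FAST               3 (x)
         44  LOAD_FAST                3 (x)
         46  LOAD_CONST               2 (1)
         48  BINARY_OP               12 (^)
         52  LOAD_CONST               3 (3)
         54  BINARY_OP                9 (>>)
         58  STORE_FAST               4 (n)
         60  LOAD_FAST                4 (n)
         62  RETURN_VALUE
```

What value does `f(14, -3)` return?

LOAD_FAST b → push -3. Stack: [-3]
LOAD_CONST → push 5. Stack: [-3, 5]
BINARY_OP * → -3 * 5 = -15. Stack: [-15]
LOAD_FAST_LOAD_FAST a,b → push 14,-3. Stack: [-15, 14, -3]
BINARY_OP * → 14 * -3 = -42. Stack: [-15, -42]
BINARY_OP - → -15 - -42 = 27. Stack: [27]
STORE_FAST p → p=27. Stack: []
LOAD_FAST_LOAD_FAST a,b → push 14,-3. Stack: [14, -3]
BINARY_OP + → 14 + -3 = 11. Stack: [11]
STORE_FAST p → p=11. Stack: []
LOAD_FAST_LOAD_FAST p,b → push 11,-3. Stack: [11, -3]
BINARY_OP + → 11 + -3 = 8. Stack: [8]
LOAD_FAST a → push 14. Stack: [8, 14]
BINARY_OP // → 8 // 14 = 0. Stack: [0]
STORE_FAST x → x=0. Stack: []
LOAD_FAST x → push 0. Stack: [0]
LOAD_CONST → push 1. Stack: [0, 1]
BINARY_OP ^ → 0 ^ 1 = 1. Stack: [1]
LOAD_CONST → push 3. Stack: [1, 3]
BINARY_OP >> → 1 >> 3 = 0. Stack: [0]
STORE_FAST n → n=0. Stack: []
LOAD_FAST n → push 0. Stack: [0]
RETURN_VALUE → return 0.

0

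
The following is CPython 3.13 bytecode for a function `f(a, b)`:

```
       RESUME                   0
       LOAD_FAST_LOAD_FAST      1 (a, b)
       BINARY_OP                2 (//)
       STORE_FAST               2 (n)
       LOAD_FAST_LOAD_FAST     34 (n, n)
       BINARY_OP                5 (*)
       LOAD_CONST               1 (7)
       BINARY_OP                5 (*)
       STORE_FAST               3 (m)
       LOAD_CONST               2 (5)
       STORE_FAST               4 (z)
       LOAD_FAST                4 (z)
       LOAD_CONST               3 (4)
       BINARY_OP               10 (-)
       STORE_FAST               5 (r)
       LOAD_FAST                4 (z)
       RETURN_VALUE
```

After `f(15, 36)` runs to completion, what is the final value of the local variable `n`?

LOAD_FAST_LOAD_FAST a,b → push 15,36. Stack: [15, 36]
BINARY_OP // → 15 // 36 = 0. Stack: [0]
STORE_FAST n → n=0. Stack: []
LOAD_FAST_LOAD_FAST n,n → push 0,0. Stack: [0, 0]
BINARY_OP * → 0 * 0 = 0. Stack: [0]
LOAD_CONST → push 7. Stack: [0, 7]
BINARY_OP * → 0 * 7 = 0. Stack: [0]
STORE_FAST m → m=0. Stack: []
LOAD_CONST → push 5. Stack: [5]
STORE_FAST z → z=5. Stack: []
LOAD_FAST z → push 5. Stack: [5]
LOAD_CONST → push 4. Stack: [5, 4]
BINARY_OP - → 5 - 4 = 1. Stack: [1]
STORE_FAST r → r=1. Stack: []
LOAD_FAST z → push 5. Stack: [5]
RETURN_VALUE → return 5.

0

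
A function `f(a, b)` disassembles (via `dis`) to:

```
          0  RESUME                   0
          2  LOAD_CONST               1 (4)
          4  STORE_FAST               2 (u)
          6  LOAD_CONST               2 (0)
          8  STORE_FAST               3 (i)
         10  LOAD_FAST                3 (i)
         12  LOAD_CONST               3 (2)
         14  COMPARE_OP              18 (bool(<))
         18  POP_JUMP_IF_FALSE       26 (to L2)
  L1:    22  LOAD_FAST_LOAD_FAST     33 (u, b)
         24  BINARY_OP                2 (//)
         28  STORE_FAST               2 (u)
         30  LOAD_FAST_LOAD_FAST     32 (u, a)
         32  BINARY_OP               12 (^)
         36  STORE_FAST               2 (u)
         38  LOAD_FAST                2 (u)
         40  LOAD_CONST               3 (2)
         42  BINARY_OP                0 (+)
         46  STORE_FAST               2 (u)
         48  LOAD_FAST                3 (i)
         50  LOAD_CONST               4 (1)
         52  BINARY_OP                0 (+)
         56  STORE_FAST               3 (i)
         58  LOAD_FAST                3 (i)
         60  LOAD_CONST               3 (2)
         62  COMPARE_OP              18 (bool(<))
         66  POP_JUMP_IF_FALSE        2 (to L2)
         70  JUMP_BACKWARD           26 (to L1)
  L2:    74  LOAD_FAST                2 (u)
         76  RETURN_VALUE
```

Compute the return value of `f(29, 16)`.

30

LOAD_CONST → push 4. Stack: [4]
STORE_FAST u → u=4. Stack: []
LOAD_CONST → push 0. Stack: [0]
STORE_FAST i → i=0. Stack: []
LOAD_FAST i → push 0. Stack: [0]
LOAD_CONST → push 2. Stack: [0, 2]
COMPARE_OP bool(<) → 0 vs 2 = True. Stack: [True]
POP_JUMP_IF_FALSE → pop True; no jump. Stack: []
LOAD_FAST_LOAD_FAST u,b → push 4,16. Stack: [4, 16]
BINARY_OP // → 4 // 16 = 0. Stack: [0]
STORE_FAST u → u=0. Stack: []
LOAD_FAST_LOAD_FAST u,a → push 0,29. Stack: [0, 29]
BINARY_OP ^ → 0 ^ 29 = 29. Stack: [29]
STORE_FAST u → u=29. Stack: []
LOAD_FAST u → push 29. Stack: [29]
LOAD_CONST → push 2. Stack: [29, 2]
BINARY_OP + → 29 + 2 = 31. Stack: [31]
STORE_FAST u → u=31. Stack: []
LOAD_FAST i → push 0. Stack: [0]
LOAD_CONST → push 1. Stack: [0, 1]
BINARY_OP + → 0 + 1 = 1. Stack: [1]
STORE_FAST i → i=1. Stack: []
LOAD_FAST i → push 1. Stack: [1]
LOAD_CONST → push 2. Stack: [1, 2]
COMPARE_OP bool(<) → 1 vs 2 = True. Stack: [True]
POP_JUMP_IF_FALSE → pop True; no jump. Stack: []
LOAD_FAST_LOAD_FAST u,b → push 31,16. Stack: [31, 16]
BINARY_OP // → 31 // 16 = 1. Stack: [1]
STORE_FAST u → u=1. Stack: []
LOAD_FAST_LOAD_FAST u,a → push 1,29. Stack: [1, 29]
BINARY_OP ^ → 1 ^ 29 = 28. Stack: [28]
STORE_FAST u → u=28. Stack: []
LOAD_FAST u → push 28. Stack: [28]
LOAD_CONST → push 2. Stack: [28, 2]
BINARY_OP + → 28 + 2 = 30. Stack: [30]
STORE_FAST u → u=30. Stack: []
LOAD_FAST i → push 1. Stack: [1]
LOAD_CONST → push 1. Stack: [1, 1]
BINARY_OP + → 1 + 1 = 2. Stack: [2]
STORE_FAST i → i=2. Stack: []
LOAD_FAST i → push 2. Stack: [2]
LOAD_CONST → push 2. Stack: [2, 2]
COMPARE_OP bool(<) → 2 vs 2 = False. Stack: [False]
POP_JUMP_IF_FALSE → pop False; jump. Stack: []
LOAD_FAST u → push 30. Stack: [30]
RETURN_VALUE → return 30.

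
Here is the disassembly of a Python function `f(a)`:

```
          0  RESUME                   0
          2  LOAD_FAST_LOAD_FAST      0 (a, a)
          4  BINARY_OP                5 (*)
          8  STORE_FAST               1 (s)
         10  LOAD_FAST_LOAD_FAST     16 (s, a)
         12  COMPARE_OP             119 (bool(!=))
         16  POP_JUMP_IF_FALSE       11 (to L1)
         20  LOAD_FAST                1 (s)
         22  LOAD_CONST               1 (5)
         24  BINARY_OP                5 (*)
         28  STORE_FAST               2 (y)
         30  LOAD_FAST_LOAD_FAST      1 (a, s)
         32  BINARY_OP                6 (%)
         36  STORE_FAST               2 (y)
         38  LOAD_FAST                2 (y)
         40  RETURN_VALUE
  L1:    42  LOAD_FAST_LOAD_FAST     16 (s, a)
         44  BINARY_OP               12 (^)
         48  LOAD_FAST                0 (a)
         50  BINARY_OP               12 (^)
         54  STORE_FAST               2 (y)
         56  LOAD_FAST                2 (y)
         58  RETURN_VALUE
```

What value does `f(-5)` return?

LOAD_FAST_LOAD_FAST a,a → push -5,-5. Stack: [-5, -5]
BINARY_OP * → -5 * -5 = 25. Stack: [25]
STORE_FAST s → s=25. Stack: []
LOAD_FAST_LOAD_FAST s,a → push 25,-5. Stack: [25, -5]
COMPARE_OP bool(!=) → 25 vs -5 = True. Stack: [True]
POP_JUMP_IF_FALSE → pop True; no jump. Stack: []
LOAD_FAST s → push 25. Stack: [25]
LOAD_CONST → push 5. Stack: [25, 5]
BINARY_OP * → 25 * 5 = 125. Stack: [125]
STORE_FAST y → y=125. Stack: []
LOAD_FAST_LOAD_FAST a,s → push -5,25. Stack: [-5, 25]
BINARY_OP % → -5 % 25 = 20. Stack: [20]
STORE_FAST y → y=20. Stack: []
LOAD_FAST y → push 20. Stack: [20]
RETURN_VALUE → return 20.

20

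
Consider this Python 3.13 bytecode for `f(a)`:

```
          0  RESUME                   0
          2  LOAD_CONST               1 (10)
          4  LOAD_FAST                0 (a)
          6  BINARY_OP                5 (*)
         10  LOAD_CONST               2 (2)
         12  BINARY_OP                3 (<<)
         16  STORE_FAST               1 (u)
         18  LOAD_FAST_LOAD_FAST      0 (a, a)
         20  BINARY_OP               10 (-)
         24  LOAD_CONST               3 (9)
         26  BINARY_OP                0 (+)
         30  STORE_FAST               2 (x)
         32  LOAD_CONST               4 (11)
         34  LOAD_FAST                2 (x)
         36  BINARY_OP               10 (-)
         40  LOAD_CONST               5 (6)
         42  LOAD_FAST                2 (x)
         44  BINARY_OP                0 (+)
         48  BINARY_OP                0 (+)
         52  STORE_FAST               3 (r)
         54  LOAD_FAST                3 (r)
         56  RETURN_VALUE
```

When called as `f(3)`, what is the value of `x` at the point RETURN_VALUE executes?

9

LOAD_CONST → push 10. Stack: [10]
LOAD_FAST a → push 3. Stack: [10, 3]
BINARY_OP * → 10 * 3 = 30. Stack: [30]
LOAD_CONST → push 2. Stack: [30, 2]
BINARY_OP << → 30 << 2 = 120. Stack: [120]
STORE_FAST u → u=120. Stack: []
LOAD_FAST_LOAD_FAST a,a → push 3,3. Stack: [3, 3]
BINARY_OP - → 3 - 3 = 0. Stack: [0]
LOAD_CONST → push 9. Stack: [0, 9]
BINARY_OP + → 0 + 9 = 9. Stack: [9]
STORE_FAST x → x=9. Stack: []
LOAD_CONST → push 11. Stack: [11]
LOAD_FAST x → push 9. Stack: [11, 9]
BINARY_OP - → 11 - 9 = 2. Stack: [2]
LOAD_CONST → push 6. Stack: [2, 6]
LOAD_FAST x → push 9. Stack: [2, 6, 9]
BINARY_OP + → 6 + 9 = 15. Stack: [2, 15]
BINARY_OP + → 2 + 15 = 17. Stack: [17]
STORE_FAST r → r=17. Stack: []
LOAD_FAST r → push 17. Stack: [17]
RETURN_VALUE → return 17.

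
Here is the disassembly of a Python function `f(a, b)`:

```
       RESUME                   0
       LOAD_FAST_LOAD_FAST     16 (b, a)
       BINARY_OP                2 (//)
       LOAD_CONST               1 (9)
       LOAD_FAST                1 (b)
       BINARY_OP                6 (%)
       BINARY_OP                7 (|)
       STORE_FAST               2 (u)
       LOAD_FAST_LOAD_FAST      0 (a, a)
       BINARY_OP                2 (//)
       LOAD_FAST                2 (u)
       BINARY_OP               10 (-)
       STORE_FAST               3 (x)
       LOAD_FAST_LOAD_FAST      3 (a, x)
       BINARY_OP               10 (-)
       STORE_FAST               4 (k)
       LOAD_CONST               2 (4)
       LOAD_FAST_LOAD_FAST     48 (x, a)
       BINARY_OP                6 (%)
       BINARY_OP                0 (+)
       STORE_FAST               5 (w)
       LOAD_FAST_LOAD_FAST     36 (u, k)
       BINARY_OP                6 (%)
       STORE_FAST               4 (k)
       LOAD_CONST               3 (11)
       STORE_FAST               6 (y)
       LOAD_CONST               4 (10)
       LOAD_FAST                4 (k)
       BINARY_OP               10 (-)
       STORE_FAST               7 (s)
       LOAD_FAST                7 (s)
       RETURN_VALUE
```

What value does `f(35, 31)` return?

1

LOAD_FAST_LOAD_FAST b,a → push 31,35. Stack: [31, 35]
BINARY_OP // → 31 // 35 = 0. Stack: [0]
LOAD_CONST → push 9. Stack: [0, 9]
LOAD_FAST b → push 31. Stack: [0, 9, 31]
BINARY_OP % → 9 % 31 = 9. Stack: [0, 9]
BINARY_OP | → 0 | 9 = 9. Stack: [9]
STORE_FAST u → u=9. Stack: []
LOAD_FAST_LOAD_FAST a,a → push 35,35. Stack: [35, 35]
BINARY_OP // → 35 // 35 = 1. Stack: [1]
LOAD_FAST u → push 9. Stack: [1, 9]
BINARY_OP - → 1 - 9 = -8. Stack: [-8]
STORE_FAST x → x=-8. Stack: []
LOAD_FAST_LOAD_FAST a,x → push 35,-8. Stack: [35, -8]
BINARY_OP - → 35 - -8 = 43. Stack: [43]
STORE_FAST k → k=43. Stack: []
LOAD_CONST → push 4. Stack: [4]
LOAD_FAST_LOAD_FAST x,a → push -8,35. Stack: [4, -8, 35]
BINARY_OP % → -8 % 35 = 27. Stack: [4, 27]
BINARY_OP + → 4 + 27 = 31. Stack: [31]
STORE_FAST w → w=31. Stack: []
LOAD_FAST_LOAD_FAST u,k → push 9,43. Stack: [9, 43]
BINARY_OP % → 9 % 43 = 9. Stack: [9]
STORE_FAST k → k=9. Stack: []
LOAD_CONST → push 11. Stack: [11]
STORE_FAST y → y=11. Stack: []
LOAD_CONST → push 10. Stack: [10]
LOAD_FAST k → push 9. Stack: [10, 9]
BINARY_OP - → 10 - 9 = 1. Stack: [1]
STORE_FAST s → s=1. Stack: []
LOAD_FAST s → push 1. Stack: [1]
RETURN_VALUE → return 1.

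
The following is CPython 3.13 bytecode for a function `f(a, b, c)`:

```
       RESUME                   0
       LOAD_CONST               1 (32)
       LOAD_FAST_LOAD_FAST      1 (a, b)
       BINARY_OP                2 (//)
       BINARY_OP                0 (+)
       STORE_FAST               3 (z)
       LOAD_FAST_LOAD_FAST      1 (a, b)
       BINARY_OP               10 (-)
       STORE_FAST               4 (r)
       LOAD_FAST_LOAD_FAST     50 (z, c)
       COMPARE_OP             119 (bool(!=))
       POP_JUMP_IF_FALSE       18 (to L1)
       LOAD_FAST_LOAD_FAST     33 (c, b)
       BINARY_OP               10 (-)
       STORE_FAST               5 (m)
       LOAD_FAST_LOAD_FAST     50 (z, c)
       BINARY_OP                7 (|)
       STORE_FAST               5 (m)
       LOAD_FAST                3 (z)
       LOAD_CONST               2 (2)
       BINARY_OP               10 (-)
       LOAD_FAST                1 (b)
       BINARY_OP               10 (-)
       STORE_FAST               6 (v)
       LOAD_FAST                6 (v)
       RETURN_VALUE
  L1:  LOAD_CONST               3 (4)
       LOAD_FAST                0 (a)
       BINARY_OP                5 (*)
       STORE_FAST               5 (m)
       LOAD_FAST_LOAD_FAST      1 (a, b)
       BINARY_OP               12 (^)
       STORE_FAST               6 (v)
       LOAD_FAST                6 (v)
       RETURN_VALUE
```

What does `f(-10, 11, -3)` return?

LOAD_CONST → push 32. Stack: [32]
LOAD_FAST_LOAD_FAST a,b → push -10,11. Stack: [32, -10, 11]
BINARY_OP // → -10 // 11 = -1. Stack: [32, -1]
BINARY_OP + → 32 + -1 = 31. Stack: [31]
STORE_FAST z → z=31. Stack: []
LOAD_FAST_LOAD_FAST a,b → push -10,11. Stack: [-10, 11]
BINARY_OP - → -10 - 11 = -21. Stack: [-21]
STORE_FAST r → r=-21. Stack: []
LOAD_FAST_LOAD_FAST z,c → push 31,-3. Stack: [31, -3]
COMPARE_OP bool(!=) → 31 vs -3 = True. Stack: [True]
POP_JUMP_IF_FALSE → pop True; no jump. Stack: []
LOAD_FAST_LOAD_FAST c,b → push -3,11. Stack: [-3, 11]
BINARY_OP - → -3 - 11 = -14. Stack: [-14]
STORE_FAST m → m=-14. Stack: []
LOAD_FAST_LOAD_FAST z,c → push 31,-3. Stack: [31, -3]
BINARY_OP | → 31 | -3 = -1. Stack: [-1]
STORE_FAST m → m=-1. Stack: []
LOAD_FAST z → push 31. Stack: [31]
LOAD_CONST → push 2. Stack: [31, 2]
BINARY_OP - → 31 - 2 = 29. Stack: [29]
LOAD_FAST b → push 11. Stack: [29, 11]
BINARY_OP - → 29 - 11 = 18. Stack: [18]
STORE_FAST v → v=18. Stack: []
LOAD_FAST v → push 18. Stack: [18]
RETURN_VALUE → return 18.

18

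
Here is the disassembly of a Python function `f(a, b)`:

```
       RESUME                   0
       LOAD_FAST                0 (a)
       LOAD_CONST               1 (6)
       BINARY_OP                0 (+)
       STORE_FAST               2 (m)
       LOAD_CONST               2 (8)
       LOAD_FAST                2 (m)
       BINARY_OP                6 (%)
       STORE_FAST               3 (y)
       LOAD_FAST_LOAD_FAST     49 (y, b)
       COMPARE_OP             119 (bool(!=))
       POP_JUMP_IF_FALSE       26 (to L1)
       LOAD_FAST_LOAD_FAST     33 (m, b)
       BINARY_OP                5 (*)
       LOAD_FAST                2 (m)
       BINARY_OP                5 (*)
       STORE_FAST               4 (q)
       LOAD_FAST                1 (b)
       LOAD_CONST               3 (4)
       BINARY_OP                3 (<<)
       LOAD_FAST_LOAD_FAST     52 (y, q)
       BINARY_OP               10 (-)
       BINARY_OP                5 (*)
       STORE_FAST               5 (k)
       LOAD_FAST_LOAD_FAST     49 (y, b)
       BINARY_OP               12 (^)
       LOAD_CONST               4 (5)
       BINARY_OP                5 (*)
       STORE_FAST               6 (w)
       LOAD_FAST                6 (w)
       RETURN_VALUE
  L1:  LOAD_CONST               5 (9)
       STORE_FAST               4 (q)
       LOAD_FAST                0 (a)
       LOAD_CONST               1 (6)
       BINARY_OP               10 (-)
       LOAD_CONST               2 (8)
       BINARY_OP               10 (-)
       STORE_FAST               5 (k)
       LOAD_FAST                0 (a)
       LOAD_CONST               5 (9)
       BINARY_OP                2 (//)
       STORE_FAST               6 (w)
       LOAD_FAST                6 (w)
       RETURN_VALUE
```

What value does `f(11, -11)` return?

-15

LOAD_FAST a → push 11. Stack: [11]
LOAD_CONST → push 6. Stack: [11, 6]
BINARY_OP + → 11 + 6 = 17. Stack: [17]
STORE_FAST m → m=17. Stack: []
LOAD_CONST → push 8. Stack: [8]
LOAD_FAST m → push 17. Stack: [8, 17]
BINARY_OP % → 8 % 17 = 8. Stack: [8]
STORE_FAST y → y=8. Stack: []
LOAD_FAST_LOAD_FAST y,b → push 8,-11. Stack: [8, -11]
COMPARE_OP bool(!=) → 8 vs -11 = True. Stack: [True]
POP_JUMP_IF_FALSE → pop True; no jump. Stack: []
LOAD_FAST_LOAD_FAST m,b → push 17,-11. Stack: [17, -11]
BINARY_OP * → 17 * -11 = -187. Stack: [-187]
LOAD_FAST m → push 17. Stack: [-187, 17]
BINARY_OP * → -187 * 17 = -3179. Stack: [-3179]
STORE_FAST q → q=-3179. Stack: []
LOAD_FAST b → push -11. Stack: [-11]
LOAD_CONST → push 4. Stack: [-11, 4]
BINARY_OP << → -11 << 4 = -176. Stack: [-176]
LOAD_FAST_LOAD_FAST y,q → push 8,-3179. Stack: [-176, 8, -3179]
BINARY_OP - → 8 - -3179 = 3187. Stack: [-176, 3187]
BINARY_OP * → -176 * 3187 = -560912. Stack: [-560912]
STORE_FAST k → k=-560912. Stack: []
LOAD_FAST_LOAD_FAST y,b → push 8,-11. Stack: [8, -11]
BINARY_OP ^ → 8 ^ -11 = -3. Stack: [-3]
LOAD_CONST → push 5. Stack: [-3, 5]
BINARY_OP * → -3 * 5 = -15. Stack: [-15]
STORE_FAST w → w=-15. Stack: []
LOAD_FAST w → push -15. Stack: [-15]
RETURN_VALUE → return -15.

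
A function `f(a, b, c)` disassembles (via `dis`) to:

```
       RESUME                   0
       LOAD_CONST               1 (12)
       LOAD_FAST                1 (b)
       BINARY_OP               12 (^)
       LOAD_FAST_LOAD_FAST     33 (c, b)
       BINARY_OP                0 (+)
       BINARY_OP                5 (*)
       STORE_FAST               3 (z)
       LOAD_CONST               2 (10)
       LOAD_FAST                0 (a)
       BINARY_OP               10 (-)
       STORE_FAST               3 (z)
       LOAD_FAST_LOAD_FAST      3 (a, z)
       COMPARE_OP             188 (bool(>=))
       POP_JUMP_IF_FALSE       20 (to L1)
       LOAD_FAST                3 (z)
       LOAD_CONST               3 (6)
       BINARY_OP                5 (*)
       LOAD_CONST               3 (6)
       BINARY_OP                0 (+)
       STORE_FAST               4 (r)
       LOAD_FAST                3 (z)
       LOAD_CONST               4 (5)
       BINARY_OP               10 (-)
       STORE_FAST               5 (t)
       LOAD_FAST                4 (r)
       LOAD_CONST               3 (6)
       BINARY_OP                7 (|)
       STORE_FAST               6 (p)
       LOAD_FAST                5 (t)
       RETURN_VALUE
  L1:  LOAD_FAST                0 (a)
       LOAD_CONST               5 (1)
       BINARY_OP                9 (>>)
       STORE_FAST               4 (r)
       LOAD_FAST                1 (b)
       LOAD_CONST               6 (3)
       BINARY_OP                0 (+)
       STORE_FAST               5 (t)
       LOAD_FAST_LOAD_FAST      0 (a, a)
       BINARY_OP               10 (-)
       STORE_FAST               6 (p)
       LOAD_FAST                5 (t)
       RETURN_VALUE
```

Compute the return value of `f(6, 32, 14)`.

-1

LOAD_CONST → push 12. Stack: [12]
LOAD_FAST b → push 32. Stack: [12, 32]
BINARY_OP ^ → 12 ^ 32 = 44. Stack: [44]
LOAD_FAST_LOAD_FAST c,b → push 14,32. Stack: [44, 14, 32]
BINARY_OP + → 14 + 32 = 46. Stack: [44, 46]
BINARY_OP * → 44 * 46 = 2024. Stack: [2024]
STORE_FAST z → z=2024. Stack: []
LOAD_CONST → push 10. Stack: [10]
LOAD_FAST a → push 6. Stack: [10, 6]
BINARY_OP - → 10 - 6 = 4. Stack: [4]
STORE_FAST z → z=4. Stack: []
LOAD_FAST_LOAD_FAST a,z → push 6,4. Stack: [6, 4]
COMPARE_OP bool(>=) → 6 vs 4 = True. Stack: [True]
POP_JUMP_IF_FALSE → pop True; no jump. Stack: []
LOAD_FAST z → push 4. Stack: [4]
LOAD_CONST → push 6. Stack: [4, 6]
BINARY_OP * → 4 * 6 = 24. Stack: [24]
LOAD_CONST → push 6. Stack: [24, 6]
BINARY_OP + → 24 + 6 = 30. Stack: [30]
STORE_FAST r → r=30. Stack: []
LOAD_FAST z → push 4. Stack: [4]
LOAD_CONST → push 5. Stack: [4, 5]
BINARY_OP - → 4 - 5 = -1. Stack: [-1]
STORE_FAST t → t=-1. Stack: []
LOAD_FAST r → push 30. Stack: [30]
LOAD_CONST → push 6. Stack: [30, 6]
BINARY_OP | → 30 | 6 = 30. Stack: [30]
STORE_FAST p → p=30. Stack: []
LOAD_FAST t → push -1. Stack: [-1]
RETURN_VALUE → return -1.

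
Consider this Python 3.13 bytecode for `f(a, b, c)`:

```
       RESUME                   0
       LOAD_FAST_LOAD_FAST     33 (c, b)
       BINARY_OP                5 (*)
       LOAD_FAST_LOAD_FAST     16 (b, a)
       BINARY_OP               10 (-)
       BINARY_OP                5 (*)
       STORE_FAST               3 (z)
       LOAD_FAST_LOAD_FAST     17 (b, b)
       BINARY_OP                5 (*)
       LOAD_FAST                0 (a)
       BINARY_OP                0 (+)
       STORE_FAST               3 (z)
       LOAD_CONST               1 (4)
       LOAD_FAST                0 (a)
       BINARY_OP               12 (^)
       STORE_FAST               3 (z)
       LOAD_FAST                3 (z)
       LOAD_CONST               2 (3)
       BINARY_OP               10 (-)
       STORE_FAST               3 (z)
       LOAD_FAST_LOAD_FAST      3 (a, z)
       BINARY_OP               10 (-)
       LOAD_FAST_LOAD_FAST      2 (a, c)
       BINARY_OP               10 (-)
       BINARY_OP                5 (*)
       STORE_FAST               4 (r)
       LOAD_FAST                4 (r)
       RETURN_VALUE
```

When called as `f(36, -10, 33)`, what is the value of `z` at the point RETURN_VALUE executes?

LOAD_FAST_LOAD_FAST c,b → push 33,-10. Stack: [33, -10]
BINARY_OP * → 33 * -10 = -330. Stack: [-330]
LOAD_FAST_LOAD_FAST b,a → push -10,36. Stack: [-330, -10, 36]
BINARY_OP - → -10 - 36 = -46. Stack: [-330, -46]
BINARY_OP * → -330 * -46 = 15180. Stack: [15180]
STORE_FAST z → z=15180. Stack: []
LOAD_FAST_LOAD_FAST b,b → push -10,-10. Stack: [-10, -10]
BINARY_OP * → -10 * -10 = 100. Stack: [100]
LOAD_FAST a → push 36. Stack: [100, 36]
BINARY_OP + → 100 + 36 = 136. Stack: [136]
STORE_FAST z → z=136. Stack: []
LOAD_CONST → push 4. Stack: [4]
LOAD_FAST a → push 36. Stack: [4, 36]
BINARY_OP ^ → 4 ^ 36 = 32. Stack: [32]
STORE_FAST z → z=32. Stack: []
LOAD_FAST z → push 32. Stack: [32]
LOAD_CONST → push 3. Stack: [32, 3]
BINARY_OP - → 32 - 3 = 29. Stack: [29]
STORE_FAST z → z=29. Stack: []
LOAD_FAST_LOAD_FAST a,z → push 36,29. Stack: [36, 29]
BINARY_OP - → 36 - 29 = 7. Stack: [7]
LOAD_FAST_LOAD_FAST a,c → push 36,33. Stack: [7, 36, 33]
BINARY_OP - → 36 - 33 = 3. Stack: [7, 3]
BINARY_OP * → 7 * 3 = 21. Stack: [21]
STORE_FAST r → r=21. Stack: []
LOAD_FAST r → push 21. Stack: [21]
RETURN_VALUE → return 21.

29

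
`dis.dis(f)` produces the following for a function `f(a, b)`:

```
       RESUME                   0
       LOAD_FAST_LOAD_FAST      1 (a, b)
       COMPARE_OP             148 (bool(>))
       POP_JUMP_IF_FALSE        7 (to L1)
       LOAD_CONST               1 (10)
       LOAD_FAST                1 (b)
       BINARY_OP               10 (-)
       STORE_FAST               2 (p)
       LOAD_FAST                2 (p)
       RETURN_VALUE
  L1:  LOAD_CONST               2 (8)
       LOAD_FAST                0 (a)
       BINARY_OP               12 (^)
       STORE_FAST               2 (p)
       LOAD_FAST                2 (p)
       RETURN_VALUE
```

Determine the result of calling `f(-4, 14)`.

LOAD_FAST_LOAD_FAST a,b → push -4,14. Stack: [-4, 14]
COMPARE_OP bool(>) → -4 vs 14 = False. Stack: [False]
POP_JUMP_IF_FALSE → pop False; jump. Stack: []
LOAD_CONST → push 8. Stack: [8]
LOAD_FAST a → push -4. Stack: [8, -4]
BINARY_OP ^ → 8 ^ -4 = -12. Stack: [-12]
STORE_FAST p → p=-12. Stack: []
LOAD_FAST p → push -12. Stack: [-12]
RETURN_VALUE → return -12.

-12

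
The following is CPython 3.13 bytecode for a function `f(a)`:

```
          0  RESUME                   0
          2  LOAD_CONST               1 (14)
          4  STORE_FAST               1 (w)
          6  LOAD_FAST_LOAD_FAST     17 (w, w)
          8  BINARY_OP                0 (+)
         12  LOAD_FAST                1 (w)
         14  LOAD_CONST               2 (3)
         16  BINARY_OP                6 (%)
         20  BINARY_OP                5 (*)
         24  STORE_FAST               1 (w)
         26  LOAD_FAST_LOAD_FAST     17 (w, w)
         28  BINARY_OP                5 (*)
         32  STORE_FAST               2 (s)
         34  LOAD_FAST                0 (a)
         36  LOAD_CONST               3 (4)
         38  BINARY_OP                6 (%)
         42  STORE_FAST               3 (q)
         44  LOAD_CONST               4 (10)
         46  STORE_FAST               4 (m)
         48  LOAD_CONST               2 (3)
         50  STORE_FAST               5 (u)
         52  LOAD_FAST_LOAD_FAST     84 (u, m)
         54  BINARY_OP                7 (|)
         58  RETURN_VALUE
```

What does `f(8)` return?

LOAD_CONST → push 14. Stack: [14]
STORE_FAST w → w=14. Stack: []
LOAD_FAST_LOAD_FAST w,w → push 14,14. Stack: [14, 14]
BINARY_OP + → 14 + 14 = 28. Stack: [28]
LOAD_FAST w → push 14. Stack: [28, 14]
LOAD_CONST → push 3. Stack: [28, 14, 3]
BINARY_OP % → 14 % 3 = 2. Stack: [28, 2]
BINARY_OP * → 28 * 2 = 56. Stack: [56]
STORE_FAST w → w=56. Stack: []
LOAD_FAST_LOAD_FAST w,w → push 56,56. Stack: [56, 56]
BINARY_OP * → 56 * 56 = 3136. Stack: [3136]
STORE_FAST s → s=3136. Stack: []
LOAD_FAST a → push 8. Stack: [8]
LOAD_CONST → push 4. Stack: [8, 4]
BINARY_OP % → 8 % 4 = 0. Stack: [0]
STORE_FAST q → q=0. Stack: []
LOAD_CONST → push 10. Stack: [10]
STORE_FAST m → m=10. Stack: []
LOAD_CONST → push 3. Stack: [3]
STORE_FAST u → u=3. Stack: []
LOAD_FAST_LOAD_FAST u,m → push 3,10. Stack: [3, 10]
BINARY_OP | → 3 | 10 = 11. Stack: [11]
RETURN_VALUE → return 11.

11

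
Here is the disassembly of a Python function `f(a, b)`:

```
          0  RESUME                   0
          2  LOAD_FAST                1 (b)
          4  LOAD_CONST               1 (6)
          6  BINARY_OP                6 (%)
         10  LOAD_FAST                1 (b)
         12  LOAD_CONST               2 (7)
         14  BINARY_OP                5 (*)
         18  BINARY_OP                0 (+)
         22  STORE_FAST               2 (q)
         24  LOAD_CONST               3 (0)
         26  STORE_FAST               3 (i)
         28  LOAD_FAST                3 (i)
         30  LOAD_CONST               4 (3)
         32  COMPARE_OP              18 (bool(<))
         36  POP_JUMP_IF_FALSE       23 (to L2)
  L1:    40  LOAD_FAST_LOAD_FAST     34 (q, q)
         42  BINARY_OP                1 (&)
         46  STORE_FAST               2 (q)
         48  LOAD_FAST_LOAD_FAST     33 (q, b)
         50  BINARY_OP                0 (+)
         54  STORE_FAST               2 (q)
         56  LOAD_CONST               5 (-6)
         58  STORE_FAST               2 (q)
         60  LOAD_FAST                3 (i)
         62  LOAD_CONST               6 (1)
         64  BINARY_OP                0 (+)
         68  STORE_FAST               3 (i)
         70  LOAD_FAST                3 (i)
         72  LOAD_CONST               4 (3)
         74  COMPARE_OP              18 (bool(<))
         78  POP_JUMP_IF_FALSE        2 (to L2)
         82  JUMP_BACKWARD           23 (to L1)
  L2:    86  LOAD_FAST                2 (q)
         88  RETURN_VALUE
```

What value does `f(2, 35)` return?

-6

LOAD_FAST b → push 35. Stack: [35]
LOAD_CONST → push 6. Stack: [35, 6]
BINARY_OP % → 35 % 6 = 5. Stack: [5]
LOAD_FAST b → push 35. Stack: [5, 35]
LOAD_CONST → push 7. Stack: [5, 35, 7]
BINARY_OP * → 35 * 7 = 245. Stack: [5, 245]
BINARY_OP + → 5 + 245 = 250. Stack: [250]
STORE_FAST q → q=250. Stack: []
LOAD_CONST → push 0. Stack: [0]
STORE_FAST i → i=0. Stack: []
LOAD_FAST i → push 0. Stack: [0]
LOAD_CONST → push 3. Stack: [0, 3]
COMPARE_OP bool(<) → 0 vs 3 = True. Stack: [True]
POP_JUMP_IF_FALSE → pop True; no jump. Stack: []
LOAD_FAST_LOAD_FAST q,q → push 250,250. Stack: [250, 250]
BINARY_OP & → 250 & 250 = 250. Stack: [250]
STORE_FAST q → q=250. Stack: []
LOAD_FAST_LOAD_FAST q,b → push 250,35. Stack: [250, 35]
BINARY_OP + → 250 + 35 = 285. Stack: [285]
STORE_FAST q → q=285. Stack: []
LOAD_CONST → push -6. Stack: [-6]
STORE_FAST q → q=-6. Stack: []
LOAD_FAST i → push 0. Stack: [0]
LOAD_CONST → push 1. Stack: [0, 1]
BINARY_OP + → 0 + 1 = 1. Stack: [1]
STORE_FAST i → i=1. Stack: []
LOAD_FAST i → push 1. Stack: [1]
LOAD_CONST → push 3. Stack: [1, 3]
COMPARE_OP bool(<) → 1 vs 3 = True. Stack: [True]
POP_JUMP_IF_FALSE → pop True; no jump. Stack: []
LOAD_FAST_LOAD_FAST q,q → push -6,-6. Stack: [-6, -6]
BINARY_OP & → -6 & -6 = -6. Stack: [-6]
STORE_FAST q → q=-6. Stack: []
LOAD_FAST_LOAD_FAST q,b → push -6,35. Stack: [-6, 35]
BINARY_OP + → -6 + 35 = 29. Stack: [29]
STORE_FAST q → q=29. Stack: []
LOAD_CONST → push -6. Stack: [-6]
STORE_FAST q → q=-6. Stack: []
LOAD_FAST i → push 1. Stack: [1]
LOAD_CONST → push 1. Stack: [1, 1]
BINARY_OP + → 1 + 1 = 2. Stack: [2]
STORE_FAST i → i=2. Stack: []
LOAD_FAST i → push 2. Stack: [2]
LOAD_CONST → push 3. Stack: [2, 3]
COMPARE_OP bool(<) → 2 vs 3 = True. Stack: [True]
POP_JUMP_IF_FALSE → pop True; no jump. Stack: []
LOAD_FAST_LOAD_FAST q,q → push -6,-6. Stack: [-6, -6]
BINARY_OP & → -6 & -6 = -6. Stack: [-6]
STORE_FAST q → q=-6. Stack: []
LOAD_FAST_LOAD_FAST q,b → push -6,35. Stack: [-6, 35]
BINARY_OP + → -6 + 35 = 29. Stack: [29]
STORE_FAST q → q=29. Stack: []
LOAD_CONST → push -6. Stack: [-6]
STORE_FAST q → q=-6. Stack: []
LOAD_FAST i → push 2. Stack: [2]
LOAD_CONST → push 1. Stack: [2, 1]
BINARY_OP + → 2 + 1 = 3. Stack: [3]
STORE_FAST i → i=3. Stack: []
LOAD_FAST i → push 3. Stack: [3]
LOAD_CONST → push 3. Stack: [3, 3]
COMPARE_OP bool(<) → 3 vs 3 = False. Stack: [False]
POP_JUMP_IF_FALSE → pop False; jump. Stack: []
LOAD_FAST q → push -6. Stack: [-6]
RETURN_VALUE → return -6.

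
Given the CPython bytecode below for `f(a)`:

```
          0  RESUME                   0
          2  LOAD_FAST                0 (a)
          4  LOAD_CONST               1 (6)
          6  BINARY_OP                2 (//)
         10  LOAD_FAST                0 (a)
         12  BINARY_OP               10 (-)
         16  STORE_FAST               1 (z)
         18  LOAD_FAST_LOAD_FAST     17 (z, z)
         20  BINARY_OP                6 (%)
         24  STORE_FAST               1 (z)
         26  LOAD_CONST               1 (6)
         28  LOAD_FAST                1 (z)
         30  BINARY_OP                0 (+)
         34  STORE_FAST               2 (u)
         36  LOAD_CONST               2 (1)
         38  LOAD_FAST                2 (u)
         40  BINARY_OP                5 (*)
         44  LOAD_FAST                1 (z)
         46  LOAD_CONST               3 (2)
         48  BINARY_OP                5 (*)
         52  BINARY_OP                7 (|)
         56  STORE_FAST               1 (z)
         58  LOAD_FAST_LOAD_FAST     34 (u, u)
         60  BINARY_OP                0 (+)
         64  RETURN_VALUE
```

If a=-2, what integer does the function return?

12

LOAD_FAST a → push -2. Stack: [-2]
LOAD_CONST → push 6. Stack: [-2, 6]
BINARY_OP // → -2 // 6 = -1. Stack: [-1]
LOAD_FAST a → push -2. Stack: [-1, -2]
BINARY_OP - → -1 - -2 = 1. Stack: [1]
STORE_FAST z → z=1. Stack: []
LOAD_FAST_LOAD_FAST z,z → push 1,1. Stack: [1, 1]
BINARY_OP % → 1 % 1 = 0. Stack: [0]
STORE_FAST z → z=0. Stack: []
LOAD_CONST → push 6. Stack: [6]
LOAD_FAST z → push 0. Stack: [6, 0]
BINARY_OP + → 6 + 0 = 6. Stack: [6]
STORE_FAST u → u=6. Stack: []
LOAD_CONST → push 1. Stack: [1]
LOAD_FAST u → push 6. Stack: [1, 6]
BINARY_OP * → 1 * 6 = 6. Stack: [6]
LOAD_FAST z → push 0. Stack: [6, 0]
LOAD_CONST → push 2. Stack: [6, 0, 2]
BINARY_OP * → 0 * 2 = 0. Stack: [6, 0]
BINARY_OP | → 6 | 0 = 6. Stack: [6]
STORE_FAST z → z=6. Stack: []
LOAD_FAST_LOAD_FAST u,u → push 6,6. Stack: [6, 6]
BINARY_OP + → 6 + 6 = 12. Stack: [12]
RETURN_VALUE → return 12.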